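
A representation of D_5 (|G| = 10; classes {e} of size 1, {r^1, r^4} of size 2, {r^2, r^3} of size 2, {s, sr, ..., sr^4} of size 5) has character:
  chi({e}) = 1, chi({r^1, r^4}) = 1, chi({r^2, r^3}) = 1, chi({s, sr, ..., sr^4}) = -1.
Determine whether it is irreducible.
Irreducible: <chi, chi> = 1.

Explanation: <chi, chi> = (1/|G|) sum_C |C| * |chi(C)|^2 = (1/10)[1*|1|^2 + 2*|1|^2 + 2*|1|^2 + 5*|-1|^2]
  = (1/10)[(1) + (2) + (2) + (5)] = 10/10 = 1.
A character is irreducible iff <chi, chi> = 1, so this representation is irreducible.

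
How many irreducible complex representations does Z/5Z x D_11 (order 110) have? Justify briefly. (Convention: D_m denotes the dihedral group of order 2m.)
35

Reasoning: The number of irreducible complex representations of a finite group equals its number of conjugacy classes. For a direct product, #classes(G x H) = #classes(G) * #classes(H). Z/5Z has 5 classes (abelian), D_11 has 7 classes, so 5 * 7 = 35, so Z/5Z x D_11 (order 110) has exactly 35 irreducible complex representations.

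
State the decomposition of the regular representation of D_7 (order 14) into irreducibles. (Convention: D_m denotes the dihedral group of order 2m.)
Each irreducible V_i of dimension d_i appears with multiplicity d_i, i.e. rho_reg = (direct sum over all irreducibles V_i) d_i V_i. The irreducible dimensions for D_7 are 1, 1, 2, 2, 2: 2 irreducibles of dimension 1, each with multiplicity 1; 3 irreducibles of dimension 2, each with multiplicity 2. Total dimension 2*1*1 + 3*2*2 = 14 = |G|.

General theorem: in the regular representation of a finite group G, each irreducible appears with multiplicity equal to its dimension. Check: dim(rho_reg) = sum d_i^2 = 1 + 1 + 4 + 4 + 4 = 14 = |G|.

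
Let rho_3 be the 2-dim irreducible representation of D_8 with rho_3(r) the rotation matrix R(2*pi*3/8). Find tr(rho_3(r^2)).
chi_{rho_3}(r^2) = 2*cos(2*pi*3*2/8) = 0

Derivation: rho_3(r^2) is rotation by angle 2*pi*3*2/8, whose trace is 2*cos(2*pi*3*2/8) = 0.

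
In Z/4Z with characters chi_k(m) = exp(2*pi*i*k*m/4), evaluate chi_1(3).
chi_1(3) = zeta_4^3 = -I

Why: chi_1(3) = zeta_4^(1*3) = zeta_4^3. Since zeta_4^4 = 1, this equals zeta_4^3 = exp(2*pi*i*3/4) = -I.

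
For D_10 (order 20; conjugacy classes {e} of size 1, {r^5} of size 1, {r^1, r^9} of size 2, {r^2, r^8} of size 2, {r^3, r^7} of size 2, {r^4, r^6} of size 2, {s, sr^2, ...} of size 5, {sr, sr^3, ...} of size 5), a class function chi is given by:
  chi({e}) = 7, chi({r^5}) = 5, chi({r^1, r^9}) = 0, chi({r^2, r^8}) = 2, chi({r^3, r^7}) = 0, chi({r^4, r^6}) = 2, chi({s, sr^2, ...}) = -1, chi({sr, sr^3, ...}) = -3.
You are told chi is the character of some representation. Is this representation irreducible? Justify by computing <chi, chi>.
Not irreducible (reducible): <chi, chi> = 7 > 1.

Why: <chi, chi> = (1/|G|) sum_C |C| * |chi(C)|^2 = (1/20)[1*|7|^2 + 1*|5|^2 + 2*|0|^2 + 2*|2|^2 + 2*|0|^2 + 2*|2|^2 + 5*|-1|^2 + 5*|-3|^2]
  = (1/20)[(49) + (25) + (0) + (8) + (0) + (8) + (5) + (45)] = 140/20 = 7.
A character is irreducible iff <chi, chi> = 1, so this representation is reducible.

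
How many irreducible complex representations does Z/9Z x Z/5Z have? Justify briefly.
45

Details: The number of irreducible complex representations of a finite group equals its number of conjugacy classes. Z/9Z x Z/5Z is abelian of order 45, so every element is its own conjugacy class: 45 classes, so Z/9Z x Z/5Z (order 45) has exactly 45 irreducible complex representations.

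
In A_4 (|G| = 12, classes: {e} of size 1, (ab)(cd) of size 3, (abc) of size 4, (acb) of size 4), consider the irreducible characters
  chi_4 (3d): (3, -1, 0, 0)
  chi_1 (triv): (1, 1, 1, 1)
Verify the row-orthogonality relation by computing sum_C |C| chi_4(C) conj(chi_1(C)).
Sum = 0; so <chi_4, chi_1> = 0 (distinct irreducibles are orthogonal).

Justification: Compute term by term over conjugacy classes (|C| * chi_4(C) * conj(chi_1(C))):
  1*(3)*conj(1) + 3*(-1)*conj(1) + 4*(0)*conj(1) + 4*(0)*conj(1)
  = (3) + (-3) + (0) + (0)
  = 0.
(Exp terms are combined using exp(i*s)*conj(exp(i*t)) = exp(i*(s-t)), and sums of them are collapsed using the identity that for every m > 1 the m distinct m-th roots of unity sum to 0, e.g. 1 + exp(2*I*pi/3) + exp(-2*I*pi/3) = 0.)
Dividing by |G| = 12 gives 0/12 = 0, matching the row-orthogonality relation <chi_4, chi_1> = [chi_4 = chi_1].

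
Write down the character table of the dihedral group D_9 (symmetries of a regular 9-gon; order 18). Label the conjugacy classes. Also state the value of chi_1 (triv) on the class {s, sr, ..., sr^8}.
Conjugacy classes: {e} of size 1, {r^1, r^8} of size 2, {r^2, r^7} of size 2, {r^3, r^6} of size 2, {r^4, r^5} of size 2, {s, sr, ..., sr^8} of size 9.
Character table:
  irrep \ class              {e} (size 1)  {r^1, r^8} (size 2)  {r^2, r^7} (size 2)  {r^3, r^6} (size 2)  {r^4, r^5} (size 2)  {s, sr, ..., sr^8} (size 9)
  chi_1 (triv)               1             1                    1                    1                    1                    1                          
  chi_2 (sign: r->1, s->-1)  1             1                    1                    1                    1                    -1                         
  chi_3 (2d, j=1)            2             2*cos(2*pi/9)        2*cos(4*pi/9)        -1                   -2*cos(pi/9)         0                          
  chi_4 (2d, j=2)            2             2*cos(4*pi/9)        -2*cos(pi/9)         -1                   2*cos(2*pi/9)        0                          
  chi_5 (2d, j=3)            2             -1                   -1                   2                    -1                   0                          
  chi_6 (2d, j=4)            2             -2*cos(pi/9)         2*cos(2*pi/9)        -1                   2*cos(4*pi/9)        0                          

Spot check: chi_1 (triv) on {s, sr, ..., sr^8} = 1.

Working: D_9 has order 2*9 = 18 with 6 conjugacy classes, hence 6 irreducibles. Sum of squared dims 1 + 1 + 4 + 4 + 4 + 4 = 18 = |G|. Linear characters come from the abelianisation; the 2-dimensional irreps have character r^k -> 2*cos(2*pi*j*k/9), reflections -> 0.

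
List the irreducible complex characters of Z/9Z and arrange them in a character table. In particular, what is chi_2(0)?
Character table of Z/9Z (irreps indexed chi_0,...,chi_8 with chi_k(m) = zeta_9^(k*m), zeta_9 = exp(2*pi*i/9)):
  irrep \ class  {0} (size 1)  {1} (size 1)    {2} (size 1)    {3} (size 1)    {4} (size 1)    {5} (size 1)    {6} (size 1)    {7} (size 1)    {8} (size 1)  
  chi_0          1             1               1               1               1               1               1               1               1             
  chi_1          1             exp(2*I*pi/9)   exp(4*I*pi/9)   exp(2*I*pi/3)   exp(8*I*pi/9)   exp(-8*I*pi/9)  exp(-2*I*pi/3)  exp(-4*I*pi/9)  exp(-2*I*pi/9)
  chi_2          1             exp(4*I*pi/9)   exp(8*I*pi/9)   exp(-2*I*pi/3)  exp(-2*I*pi/9)  exp(2*I*pi/9)   exp(2*I*pi/3)   exp(-8*I*pi/9)  exp(-4*I*pi/9)
  chi_3          1             exp(2*I*pi/3)   exp(-2*I*pi/3)  1               exp(2*I*pi/3)   exp(-2*I*pi/3)  1               exp(2*I*pi/3)   exp(-2*I*pi/3)
  chi_4          1             exp(8*I*pi/9)   exp(-2*I*pi/9)  exp(2*I*pi/3)   exp(-4*I*pi/9)  exp(4*I*pi/9)   exp(-2*I*pi/3)  exp(2*I*pi/9)   exp(-8*I*pi/9)
  chi_5          1             exp(-8*I*pi/9)  exp(2*I*pi/9)   exp(-2*I*pi/3)  exp(4*I*pi/9)   exp(-4*I*pi/9)  exp(2*I*pi/3)   exp(-2*I*pi/9)  exp(8*I*pi/9) 
  chi_6          1             exp(-2*I*pi/3)  exp(2*I*pi/3)   1               exp(-2*I*pi/3)  exp(2*I*pi/3)   1               exp(-2*I*pi/3)  exp(2*I*pi/3) 
  chi_7          1             exp(-4*I*pi/9)  exp(-8*I*pi/9)  exp(2*I*pi/3)   exp(2*I*pi/9)   exp(-2*I*pi/9)  exp(-2*I*pi/3)  exp(8*I*pi/9)   exp(4*I*pi/9) 
  chi_8          1             exp(-2*I*pi/9)  exp(-4*I*pi/9)  exp(-2*I*pi/3)  exp(-8*I*pi/9)  exp(8*I*pi/9)   exp(2*I*pi/3)   exp(4*I*pi/9)   exp(2*I*pi/9) 

Spot check: chi_2(0) = zeta_9^(2*0) = zeta_9^0 = 1.

Working: Z/9Z is abelian, so all 9 irreducible complex representations are 1-dimensional. They are given by chi_k(m) = zeta_9^(k*m) for k = 0,...,8. Row orthogonality: sum_m chi_k(m) conj(chi_l(m)) = 9 * [k = l].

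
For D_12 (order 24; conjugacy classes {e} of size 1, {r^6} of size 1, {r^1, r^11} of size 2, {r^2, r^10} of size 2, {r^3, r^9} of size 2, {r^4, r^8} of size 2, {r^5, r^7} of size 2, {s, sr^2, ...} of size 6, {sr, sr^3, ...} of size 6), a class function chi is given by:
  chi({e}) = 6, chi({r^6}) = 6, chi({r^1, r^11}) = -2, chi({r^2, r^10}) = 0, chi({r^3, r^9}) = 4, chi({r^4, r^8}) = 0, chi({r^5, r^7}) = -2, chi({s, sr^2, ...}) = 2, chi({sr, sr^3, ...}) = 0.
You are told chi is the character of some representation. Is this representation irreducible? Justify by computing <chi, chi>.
Not irreducible (reducible): <chi, chi> = 6 > 1.

Derivation: <chi, chi> = (1/|G|) sum_C |C| * |chi(C)|^2 = (1/24)[1*|6|^2 + 1*|6|^2 + 2*|-2|^2 + 2*|0|^2 + 2*|4|^2 + 2*|0|^2 + 2*|-2|^2 + 6*|2|^2 + 6*|0|^2]
  = (1/24)[(36) + (36) + (8) + (0) + (32) + (0) + (8) + (24) + (0)] = 144/24 = 6.
A character is irreducible iff <chi, chi> = 1, so this representation is reducible.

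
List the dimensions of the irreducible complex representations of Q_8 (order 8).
Dimensions: 1, 1, 1, 1, 2

Solution. There are 5 irreducibles (= number of conjugacy classes). Their dimensions d_i satisfy sum d_i^2 = |G| = 8: 1 + 1 + 1 + 1 + 4 = 8.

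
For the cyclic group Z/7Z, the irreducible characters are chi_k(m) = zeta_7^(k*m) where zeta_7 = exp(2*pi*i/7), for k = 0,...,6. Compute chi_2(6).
chi_2(6) = zeta_7^12 = exp(-4*I*pi/7)

Explanation: chi_2(6) = zeta_7^(2*6) = zeta_7^12. Since zeta_7^7 = 1, this equals zeta_7^5 = exp(2*pi*i*5/7) = exp(-4*I*pi/7).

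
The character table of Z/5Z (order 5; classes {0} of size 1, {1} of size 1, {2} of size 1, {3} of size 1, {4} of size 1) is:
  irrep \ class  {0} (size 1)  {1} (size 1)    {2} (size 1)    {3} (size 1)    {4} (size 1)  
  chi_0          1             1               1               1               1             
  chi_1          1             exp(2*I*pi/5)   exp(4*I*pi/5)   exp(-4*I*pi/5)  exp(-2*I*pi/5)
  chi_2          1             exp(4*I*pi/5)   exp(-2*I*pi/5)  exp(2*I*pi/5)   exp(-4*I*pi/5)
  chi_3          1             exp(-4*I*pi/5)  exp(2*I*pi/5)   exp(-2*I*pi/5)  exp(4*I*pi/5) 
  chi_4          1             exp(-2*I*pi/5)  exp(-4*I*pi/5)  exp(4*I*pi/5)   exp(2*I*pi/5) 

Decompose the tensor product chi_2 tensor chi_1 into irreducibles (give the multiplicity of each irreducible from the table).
chi_2 tensor chi_1 = chi_3 (all other irreducibles have multiplicity 0).

Solution. The character of a tensor product is the pointwise product (chi_2 * chi_1)(C) = chi_2(C) * chi_1(C):
  {0}: (1)*(1), {1}: (exp(4*I*pi/5))*(exp(2*I*pi/5)), {2}: (exp(-2*I*pi/5))*(exp(4*I*pi/5)), {3}: (exp(2*I*pi/5))*(exp(-4*I*pi/5)), {4}: (exp(-4*I*pi/5))*(exp(-2*I*pi/5))
so (chi_2 * chi_1) takes values
  {0} -> 1, {1} -> exp(-4*I*pi/5), {2} -> exp(2*I*pi/5), {3} -> exp(-2*I*pi/5), {4} -> exp(4*I*pi/5).
Now take the inner product of this character with each irreducible chi from the table, <chi_2*chi_1, chi> = (1/5) sum_C |C| (chi_2*chi_1)(C) conj(chi(C)):
  <chi_2*chi_1, chi_0> = (1/5)[1*(1)*conj(1) + 1*(exp(-4*I*pi/5))*conj(1) + 1*(exp(2*I*pi/5))*conj(1) + 1*(exp(-2*I*pi/5))*conj(1) + 1*(exp(4*I*pi/5))*conj(1)]
      = (1/5)[(1) + (exp(-4*I*pi/5)) + (exp(2*I*pi/5)) + (exp(-2*I*pi/5)) + (exp(4*I*pi/5))] = 0/5 = 0
  <chi_2*chi_1, chi_1> = (1/5)[1*(1)*conj(1) + 1*(exp(-4*I*pi/5))*conj(exp(2*I*pi/5)) + 1*(exp(2*I*pi/5))*conj(exp(4*I*pi/5)) + 1*(exp(-2*I*pi/5))*conj(exp(-4*I*pi/5)) + 1*(exp(4*I*pi/5))*conj(exp(-2*I*pi/5))]
      = (1/5)[(1) + (exp(4*I*pi/5)) + (exp(-2*I*pi/5)) + (exp(2*I*pi/5)) + (exp(-4*I*pi/5))] = 0/5 = 0
  <chi_2*chi_1, chi_2> = (1/5)[1*(1)*conj(1) + 1*(exp(-4*I*pi/5))*conj(exp(4*I*pi/5)) + 1*(exp(2*I*pi/5))*conj(exp(-2*I*pi/5)) + 1*(exp(-2*I*pi/5))*conj(exp(2*I*pi/5)) + 1*(exp(4*I*pi/5))*conj(exp(-4*I*pi/5))]
      = (1/5)[(1) + (exp(2*I*pi/5)) + (exp(4*I*pi/5)) + (exp(-4*I*pi/5)) + (exp(-2*I*pi/5))] = 0/5 = 0
  <chi_2*chi_1, chi_3> = (1/5)[1*(1)*conj(1) + 1*(exp(-4*I*pi/5))*conj(exp(-4*I*pi/5)) + 1*(exp(2*I*pi/5))*conj(exp(2*I*pi/5)) + 1*(exp(-2*I*pi/5))*conj(exp(-2*I*pi/5)) + 1*(exp(4*I*pi/5))*conj(exp(4*I*pi/5))]
      = (1/5)[(1) + (1) + (1) + (1) + (1)] = 5/5 = 1
  <chi_2*chi_1, chi_4> = (1/5)[1*(1)*conj(1) + 1*(exp(-4*I*pi/5))*conj(exp(-2*I*pi/5)) + 1*(exp(2*I*pi/5))*conj(exp(-4*I*pi/5)) + 1*(exp(-2*I*pi/5))*conj(exp(4*I*pi/5)) + 1*(exp(4*I*pi/5))*conj(exp(2*I*pi/5))]
      = (1/5)[(1) + (exp(-2*I*pi/5)) + (exp(-4*I*pi/5)) + (exp(4*I*pi/5)) + (exp(2*I*pi/5))] = 0/5 = 0
(Exp terms are combined using exp(i*s)*conj(exp(i*t)) = exp(i*(s-t)), and sums of them are collapsed using the identity that for every m > 1 the m distinct m-th roots of unity sum to 0, e.g. 1 + exp(2*I*pi/3) + exp(-2*I*pi/3) = 0.)
Hence the multiplicities are chi_3: 1. Dimension check: dim(chi_2)*dim(chi_1) = 1*1 = 1 and sum (mult * dim) = 1*1 = 1.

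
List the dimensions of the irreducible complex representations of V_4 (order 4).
Dimensions: 1, 1, 1, 1

Reasoning: There are 4 irreducibles (= number of conjugacy classes). Their dimensions d_i satisfy sum d_i^2 = |G| = 4: 1 + 1 + 1 + 1 = 4.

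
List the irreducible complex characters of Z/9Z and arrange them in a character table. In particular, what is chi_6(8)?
Character table of Z/9Z (irreps indexed chi_0,...,chi_8 with chi_k(m) = zeta_9^(k*m), zeta_9 = exp(2*pi*i/9)):
  irrep \ class  {0} (size 1)  {1} (size 1)    {2} (size 1)    {3} (size 1)    {4} (size 1)    {5} (size 1)    {6} (size 1)    {7} (size 1)    {8} (size 1)  
  chi_0          1             1               1               1               1               1               1               1               1             
  chi_1          1             exp(2*I*pi/9)   exp(4*I*pi/9)   exp(2*I*pi/3)   exp(8*I*pi/9)   exp(-8*I*pi/9)  exp(-2*I*pi/3)  exp(-4*I*pi/9)  exp(-2*I*pi/9)
  chi_2          1             exp(4*I*pi/9)   exp(8*I*pi/9)   exp(-2*I*pi/3)  exp(-2*I*pi/9)  exp(2*I*pi/9)   exp(2*I*pi/3)   exp(-8*I*pi/9)  exp(-4*I*pi/9)
  chi_3          1             exp(2*I*pi/3)   exp(-2*I*pi/3)  1               exp(2*I*pi/3)   exp(-2*I*pi/3)  1               exp(2*I*pi/3)   exp(-2*I*pi/3)
  chi_4          1             exp(8*I*pi/9)   exp(-2*I*pi/9)  exp(2*I*pi/3)   exp(-4*I*pi/9)  exp(4*I*pi/9)   exp(-2*I*pi/3)  exp(2*I*pi/9)   exp(-8*I*pi/9)
  chi_5          1             exp(-8*I*pi/9)  exp(2*I*pi/9)   exp(-2*I*pi/3)  exp(4*I*pi/9)   exp(-4*I*pi/9)  exp(2*I*pi/3)   exp(-2*I*pi/9)  exp(8*I*pi/9) 
  chi_6          1             exp(-2*I*pi/3)  exp(2*I*pi/3)   1               exp(-2*I*pi/3)  exp(2*I*pi/3)   1               exp(-2*I*pi/3)  exp(2*I*pi/3) 
  chi_7          1             exp(-4*I*pi/9)  exp(-8*I*pi/9)  exp(2*I*pi/3)   exp(2*I*pi/9)   exp(-2*I*pi/9)  exp(-2*I*pi/3)  exp(8*I*pi/9)   exp(4*I*pi/9) 
  chi_8          1             exp(-2*I*pi/9)  exp(-4*I*pi/9)  exp(-2*I*pi/3)  exp(-8*I*pi/9)  exp(8*I*pi/9)   exp(2*I*pi/3)   exp(4*I*pi/9)   exp(2*I*pi/9) 

Spot check: chi_6(8) = zeta_9^(6*8) = zeta_9^48 = exp(2*I*pi/3).

Derivation: Z/9Z is abelian, so all 9 irreducible complex representations are 1-dimensional. They are given by chi_k(m) = zeta_9^(k*m) for k = 0,...,8. Row orthogonality: sum_m chi_k(m) conj(chi_l(m)) = 9 * [k = l].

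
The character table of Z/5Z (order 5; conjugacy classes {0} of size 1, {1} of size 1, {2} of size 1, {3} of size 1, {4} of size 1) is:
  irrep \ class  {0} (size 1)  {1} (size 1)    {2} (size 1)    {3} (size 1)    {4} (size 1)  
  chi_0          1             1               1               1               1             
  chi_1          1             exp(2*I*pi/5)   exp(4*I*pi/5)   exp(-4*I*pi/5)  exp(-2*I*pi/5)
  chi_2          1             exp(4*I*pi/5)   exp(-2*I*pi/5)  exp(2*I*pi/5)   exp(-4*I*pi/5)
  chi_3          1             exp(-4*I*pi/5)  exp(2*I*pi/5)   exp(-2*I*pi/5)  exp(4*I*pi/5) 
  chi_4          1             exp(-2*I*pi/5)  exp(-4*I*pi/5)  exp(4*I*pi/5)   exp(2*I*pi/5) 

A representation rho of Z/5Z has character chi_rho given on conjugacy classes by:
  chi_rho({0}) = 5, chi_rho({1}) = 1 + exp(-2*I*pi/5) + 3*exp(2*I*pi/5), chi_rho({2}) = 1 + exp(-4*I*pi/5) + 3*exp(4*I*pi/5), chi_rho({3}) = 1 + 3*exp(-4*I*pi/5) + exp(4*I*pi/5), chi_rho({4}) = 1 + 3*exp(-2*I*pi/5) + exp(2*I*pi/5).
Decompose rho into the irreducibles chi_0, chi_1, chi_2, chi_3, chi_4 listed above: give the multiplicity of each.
Multiplicities: chi_0: 1, chi_1: 3, chi_2: 0, chi_3: 0, chi_4: 1.

Details: Use <chi_rho, chi> = (1/|G|) sum_C |C| * chi_rho(C) * conj(chi(C)) with |G| = 5 for each irreducible chi in the table:
  <chi_rho, chi_0> = (1/5)[1*(5)*conj(1) + 1*(1 + exp(-2*I*pi/5) + 3*exp(2*I*pi/5))*conj(1) + 1*(1 + exp(-4*I*pi/5) + 3*exp(4*I*pi/5))*conj(1) + 1*(1 + 3*exp(-4*I*pi/5) + exp(4*I*pi/5))*conj(1) + 1*(1 + 3*exp(-2*I*pi/5) + exp(2*I*pi/5))*conj(1)]
      = (1/5)[(5) + (1 + exp(-2*I*pi/5) + 3*exp(2*I*pi/5)) + (1 + exp(-4*I*pi/5) + 3*exp(4*I*pi/5)) + (1 + 3*exp(-4*I*pi/5) + exp(4*I*pi/5)) + (1 + 3*exp(-2*I*pi/5) + exp(2*I*pi/5))] = 5/5 = 1
  <chi_rho, chi_1> = (1/5)[1*(5)*conj(1) + 1*(1 + exp(-2*I*pi/5) + 3*exp(2*I*pi/5))*conj(exp(2*I*pi/5)) + 1*(1 + exp(-4*I*pi/5) + 3*exp(4*I*pi/5))*conj(exp(4*I*pi/5)) + 1*(1 + 3*exp(-4*I*pi/5) + exp(4*I*pi/5))*conj(exp(-4*I*pi/5)) + 1*(1 + 3*exp(-2*I*pi/5) + exp(2*I*pi/5))*conj(exp(-2*I*pi/5))]
      = (1/5)[(5) + (3 + exp(-2*I*pi/5) + exp(-4*I*pi/5)) + (3 + exp(-4*I*pi/5) + exp(2*I*pi/5)) + (3 + exp(-2*I*pi/5) + exp(4*I*pi/5)) + (3 + exp(4*I*pi/5) + exp(2*I*pi/5))] = 15/5 = 3
  <chi_rho, chi_2> = (1/5)[1*(5)*conj(1) + 1*(1 + exp(-2*I*pi/5) + 3*exp(2*I*pi/5))*conj(exp(4*I*pi/5)) + 1*(1 + exp(-4*I*pi/5) + 3*exp(4*I*pi/5))*conj(exp(-2*I*pi/5)) + 1*(1 + 3*exp(-4*I*pi/5) + exp(4*I*pi/5))*conj(exp(2*I*pi/5)) + 1*(1 + 3*exp(-2*I*pi/5) + exp(2*I*pi/5))*conj(exp(-4*I*pi/5))]
      = (1/5)[(5) + (3*exp(-2*I*pi/5) + exp(-4*I*pi/5) + exp(4*I*pi/5)) + (3*exp(-4*I*pi/5) + exp(-2*I*pi/5) + exp(2*I*pi/5)) + (exp(-2*I*pi/5) + exp(2*I*pi/5) + 3*exp(4*I*pi/5)) + (exp(-4*I*pi/5) + exp(4*I*pi/5) + 3*exp(2*I*pi/5))] = 0/5 = 0
  <chi_rho, chi_3> = (1/5)[1*(5)*conj(1) + 1*(1 + exp(-2*I*pi/5) + 3*exp(2*I*pi/5))*conj(exp(-4*I*pi/5)) + 1*(1 + exp(-4*I*pi/5) + 3*exp(4*I*pi/5))*conj(exp(2*I*pi/5)) + 1*(1 + 3*exp(-4*I*pi/5) + exp(4*I*pi/5))*conj(exp(-2*I*pi/5)) + 1*(1 + 3*exp(-2*I*pi/5) + exp(2*I*pi/5))*conj(exp(4*I*pi/5))]
      = (1/5)[(5) + (3*exp(-4*I*pi/5) + exp(4*I*pi/5) + exp(2*I*pi/5)) + (exp(-2*I*pi/5) + exp(4*I*pi/5) + 3*exp(2*I*pi/5)) + (3*exp(-2*I*pi/5) + exp(-4*I*pi/5) + exp(2*I*pi/5)) + (exp(-2*I*pi/5) + exp(-4*I*pi/5) + 3*exp(4*I*pi/5))] = 0/5 = 0
  <chi_rho, chi_4> = (1/5)[1*(5)*conj(1) + 1*(1 + exp(-2*I*pi/5) + 3*exp(2*I*pi/5))*conj(exp(-2*I*pi/5)) + 1*(1 + exp(-4*I*pi/5) + 3*exp(4*I*pi/5))*conj(exp(-4*I*pi/5)) + 1*(1 + 3*exp(-4*I*pi/5) + exp(4*I*pi/5))*conj(exp(4*I*pi/5)) + 1*(1 + 3*exp(-2*I*pi/5) + exp(2*I*pi/5))*conj(exp(2*I*pi/5))]
      = (1/5)[(5) + (1 + exp(2*I*pi/5) + 3*exp(4*I*pi/5)) + (1 + 3*exp(-2*I*pi/5) + exp(4*I*pi/5)) + (1 + exp(-4*I*pi/5) + 3*exp(2*I*pi/5)) + (1 + 3*exp(-4*I*pi/5) + exp(-2*I*pi/5))] = 5/5 = 1
(Exp terms are combined using exp(i*s)*conj(exp(i*t)) = exp(i*(s-t)), and sums of them are collapsed using the identity that for every m > 1 the m distinct m-th roots of unity sum to 0, e.g. 1 + exp(2*I*pi/3) + exp(-2*I*pi/3) = 0.)
Dimension check: dim(rho) = sum (mult * dim) = 1*1 + 3*1 + 0*1 + 0*1 + 1*1 = 5 = chi_rho(e) = 5.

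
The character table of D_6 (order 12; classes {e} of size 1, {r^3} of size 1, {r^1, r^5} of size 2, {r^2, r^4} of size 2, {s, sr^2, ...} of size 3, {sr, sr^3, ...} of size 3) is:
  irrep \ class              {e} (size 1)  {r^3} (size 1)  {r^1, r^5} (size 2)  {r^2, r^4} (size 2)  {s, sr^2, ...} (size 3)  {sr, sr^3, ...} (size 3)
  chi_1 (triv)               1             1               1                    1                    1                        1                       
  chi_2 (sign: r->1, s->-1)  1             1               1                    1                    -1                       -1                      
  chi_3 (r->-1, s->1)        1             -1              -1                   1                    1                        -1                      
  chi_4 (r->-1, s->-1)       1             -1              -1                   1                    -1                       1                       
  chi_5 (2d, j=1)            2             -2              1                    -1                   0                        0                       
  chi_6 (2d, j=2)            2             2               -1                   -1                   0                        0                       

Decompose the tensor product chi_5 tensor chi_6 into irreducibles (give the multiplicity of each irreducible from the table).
chi_5 tensor chi_6 = chi_3 + chi_4 + chi_5 (all other irreducibles have multiplicity 0).

Argument: The character of a tensor product is the pointwise product (chi_5 * chi_6)(C) = chi_5(C) * chi_6(C):
  {e}: (2)*(2), {r^3}: (-2)*(2), {r^1, r^5}: (1)*(-1), {r^2, r^4}: (-1)*(-1), {s, sr^2, ...}: (0)*(0), {sr, sr^3, ...}: (0)*(0)
so (chi_5 * chi_6) takes values
  {e} -> 4, {r^3} -> -4, {r^1, r^5} -> -1, {r^2, r^4} -> 1, {s, sr^2, ...} -> 0, {sr, sr^3, ...} -> 0.
Now take the inner product of this character with each irreducible chi from the table, <chi_5*chi_6, chi> = (1/12) sum_C |C| (chi_5*chi_6)(C) conj(chi(C)):
  <chi_5*chi_6, chi_1> = (1/12)[1*(4)*conj(1) + 1*(-4)*conj(1) + 2*(-1)*conj(1) + 2*(1)*conj(1) + 3*(0)*conj(1) + 3*(0)*conj(1)]
      = (1/12)[(4) + (-4) + (-2) + (2) + (0) + (0)] = 0/12 = 0
  <chi_5*chi_6, chi_2> = (1/12)[1*(4)*conj(1) + 1*(-4)*conj(1) + 2*(-1)*conj(1) + 2*(1)*conj(1) + 3*(0)*conj(-1) + 3*(0)*conj(-1)]
      = (1/12)[(4) + (-4) + (-2) + (2) + (0) + (0)] = 0/12 = 0
  <chi_5*chi_6, chi_3> = (1/12)[1*(4)*conj(1) + 1*(-4)*conj(-1) + 2*(-1)*conj(-1) + 2*(1)*conj(1) + 3*(0)*conj(1) + 3*(0)*conj(-1)]
      = (1/12)[(4) + (4) + (2) + (2) + (0) + (0)] = 12/12 = 1
  <chi_5*chi_6, chi_4> = (1/12)[1*(4)*conj(1) + 1*(-4)*conj(-1) + 2*(-1)*conj(-1) + 2*(1)*conj(1) + 3*(0)*conj(-1) + 3*(0)*conj(1)]
      = (1/12)[(4) + (4) + (2) + (2) + (0) + (0)] = 12/12 = 1
  <chi_5*chi_6, chi_5> = (1/12)[1*(4)*conj(2) + 1*(-4)*conj(-2) + 2*(-1)*conj(1) + 2*(1)*conj(-1) + 3*(0)*conj(0) + 3*(0)*conj(0)]
      = (1/12)[(8) + (8) + (-2) + (-2) + (0) + (0)] = 12/12 = 1
  <chi_5*chi_6, chi_6> = (1/12)[1*(4)*conj(2) + 1*(-4)*conj(2) + 2*(-1)*conj(-1) + 2*(1)*conj(-1) + 3*(0)*conj(0) + 3*(0)*conj(0)]
      = (1/12)[(8) + (-8) + (2) + (-2) + (0) + (0)] = 0/12 = 0
Hence the multiplicities are chi_3: 1, chi_4: 1, chi_5: 1. Dimension check: dim(chi_5)*dim(chi_6) = 2*2 = 4 and sum (mult * dim) = 1*1 + 1*1 + 1*2 = 4.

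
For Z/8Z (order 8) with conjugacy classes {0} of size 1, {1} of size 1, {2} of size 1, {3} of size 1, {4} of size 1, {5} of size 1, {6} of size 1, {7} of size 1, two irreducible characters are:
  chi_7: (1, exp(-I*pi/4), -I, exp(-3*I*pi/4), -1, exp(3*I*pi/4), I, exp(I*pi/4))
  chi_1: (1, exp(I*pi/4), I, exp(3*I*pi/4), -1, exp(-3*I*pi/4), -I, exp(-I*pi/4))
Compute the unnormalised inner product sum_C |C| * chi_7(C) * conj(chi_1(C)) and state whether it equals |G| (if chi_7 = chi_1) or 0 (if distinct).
Sum = 0; so <chi_7, chi_1> = 0 (distinct irreducibles are orthogonal).

Why: Compute term by term over conjugacy classes (|C| * chi_7(C) * conj(chi_1(C))):
  1*(1)*conj(1) + 1*(exp(-I*pi/4))*conj(exp(I*pi/4)) + 1*(-I)*conj(I) + 1*(exp(-3*I*pi/4))*conj(exp(3*I*pi/4)) + 1*(-1)*conj(-1) + 1*(exp(3*I*pi/4))*conj(exp(-3*I*pi/4)) + 1*(I)*conj(-I) + 1*(exp(I*pi/4))*conj(exp(-I*pi/4))
  = (1) + (-I) + (-1) + (I) + (1) + (-I) + (-1) + (I)
  = 0.
(Exp terms are combined using exp(i*s)*conj(exp(i*t)) = exp(i*(s-t)), and sums of them are collapsed using the identity that for every m > 1 the m distinct m-th roots of unity sum to 0, e.g. 1 + exp(2*I*pi/3) + exp(-2*I*pi/3) = 0.)
Dividing by |G| = 8 gives 0/8 = 0, matching the row-orthogonality relation <chi_7, chi_1> = [chi_7 = chi_1].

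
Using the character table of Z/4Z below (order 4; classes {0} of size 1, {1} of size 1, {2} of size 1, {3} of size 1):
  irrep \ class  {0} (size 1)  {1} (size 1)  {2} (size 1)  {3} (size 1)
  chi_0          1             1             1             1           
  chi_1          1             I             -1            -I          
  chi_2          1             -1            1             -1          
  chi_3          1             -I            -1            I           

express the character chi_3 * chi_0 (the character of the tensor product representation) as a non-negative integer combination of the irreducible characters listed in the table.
chi_3 tensor chi_0 = chi_3 (all other irreducibles have multiplicity 0).

Argument: The character of a tensor product is the pointwise product (chi_3 * chi_0)(C) = chi_3(C) * chi_0(C):
  {0}: (1)*(1), {1}: (-I)*(1), {2}: (-1)*(1), {3}: (I)*(1)
so (chi_3 * chi_0) takes values
  {0} -> 1, {1} -> -I, {2} -> -1, {3} -> I.
Now take the inner product of this character with each irreducible chi from the table, <chi_3*chi_0, chi> = (1/4) sum_C |C| (chi_3*chi_0)(C) conj(chi(C)):
  <chi_3*chi_0, chi_0> = (1/4)[1*(1)*conj(1) + 1*(-I)*conj(1) + 1*(-1)*conj(1) + 1*(I)*conj(1)]
      = (1/4)[(1) + (-I) + (-1) + (I)] = 0/4 = 0
  <chi_3*chi_0, chi_1> = (1/4)[1*(1)*conj(1) + 1*(-I)*conj(I) + 1*(-1)*conj(-1) + 1*(I)*conj(-I)]
      = (1/4)[(1) + (-1) + (1) + (-1)] = 0/4 = 0
  <chi_3*chi_0, chi_2> = (1/4)[1*(1)*conj(1) + 1*(-I)*conj(-1) + 1*(-1)*conj(1) + 1*(I)*conj(-1)]
      = (1/4)[(1) + (I) + (-1) + (-I)] = 0/4 = 0
  <chi_3*chi_0, chi_3> = (1/4)[1*(1)*conj(1) + 1*(-I)*conj(-I) + 1*(-1)*conj(-1) + 1*(I)*conj(I)]
      = (1/4)[(1) + (1) + (1) + (1)] = 4/4 = 1
(Exp terms are combined using exp(i*s)*conj(exp(i*t)) = exp(i*(s-t)), and sums of them are collapsed using the identity that for every m > 1 the m distinct m-th roots of unity sum to 0, e.g. 1 + exp(2*I*pi/3) + exp(-2*I*pi/3) = 0.)
Hence the multiplicities are chi_3: 1. Dimension check: dim(chi_3)*dim(chi_0) = 1*1 = 1 and sum (mult * dim) = 1*1 = 1.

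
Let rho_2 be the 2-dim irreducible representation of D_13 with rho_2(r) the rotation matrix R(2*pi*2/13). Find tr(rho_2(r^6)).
chi_{rho_2}(r^6) = 2*cos(2*pi*2*6/13) = 2*cos(2*pi/13)

Justification: rho_2(r^6) is rotation by angle 2*pi*2*6/13, whose trace is 2*cos(2*pi*2*6/13) = 2*cos(2*pi/13).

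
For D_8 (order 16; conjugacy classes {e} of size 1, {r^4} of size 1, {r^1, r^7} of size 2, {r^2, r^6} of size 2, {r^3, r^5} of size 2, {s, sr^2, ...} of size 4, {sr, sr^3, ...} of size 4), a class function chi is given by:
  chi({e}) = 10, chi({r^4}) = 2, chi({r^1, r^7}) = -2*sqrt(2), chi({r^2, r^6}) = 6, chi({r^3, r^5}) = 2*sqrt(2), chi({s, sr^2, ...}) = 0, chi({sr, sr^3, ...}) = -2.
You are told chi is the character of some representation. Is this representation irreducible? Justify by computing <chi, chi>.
Not irreducible (reducible): <chi, chi> = 14 > 1.

Why: <chi, chi> = (1/|G|) sum_C |C| * |chi(C)|^2 = (1/16)[1*|10|^2 + 1*|2|^2 + 2*|-2*sqrt(2)|^2 + 2*|6|^2 + 2*|2*sqrt(2)|^2 + 4*|0|^2 + 4*|-2|^2]
  = (1/16)[(100) + (4) + (16) + (72) + (16) + (0) + (16)] = 224/16 = 14.
A character is irreducible iff <chi, chi> = 1, so this representation is reducible.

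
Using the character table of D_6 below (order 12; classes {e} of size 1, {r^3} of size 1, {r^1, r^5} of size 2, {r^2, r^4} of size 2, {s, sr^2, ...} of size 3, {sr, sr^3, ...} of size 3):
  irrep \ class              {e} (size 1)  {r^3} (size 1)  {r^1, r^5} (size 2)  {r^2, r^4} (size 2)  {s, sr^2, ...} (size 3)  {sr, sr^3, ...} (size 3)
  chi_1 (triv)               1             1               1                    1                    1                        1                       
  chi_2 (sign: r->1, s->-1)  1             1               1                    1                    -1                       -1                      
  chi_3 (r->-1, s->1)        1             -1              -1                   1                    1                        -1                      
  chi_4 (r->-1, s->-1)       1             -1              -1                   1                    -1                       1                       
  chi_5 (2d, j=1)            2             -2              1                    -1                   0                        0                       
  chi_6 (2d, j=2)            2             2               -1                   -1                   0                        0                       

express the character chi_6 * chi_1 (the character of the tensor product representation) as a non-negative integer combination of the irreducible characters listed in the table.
chi_6 tensor chi_1 = chi_6 (all other irreducibles have multiplicity 0).

Details: The character of a tensor product is the pointwise product (chi_6 * chi_1)(C) = chi_6(C) * chi_1(C):
  {e}: (2)*(1), {r^3}: (2)*(1), {r^1, r^5}: (-1)*(1), {r^2, r^4}: (-1)*(1), {s, sr^2, ...}: (0)*(1), {sr, sr^3, ...}: (0)*(1)
so (chi_6 * chi_1) takes values
  {e} -> 2, {r^3} -> 2, {r^1, r^5} -> -1, {r^2, r^4} -> -1, {s, sr^2, ...} -> 0, {sr, sr^3, ...} -> 0.
Now take the inner product of this character with each irreducible chi from the table, <chi_6*chi_1, chi> = (1/12) sum_C |C| (chi_6*chi_1)(C) conj(chi(C)):
  <chi_6*chi_1, chi_1> = (1/12)[1*(2)*conj(1) + 1*(2)*conj(1) + 2*(-1)*conj(1) + 2*(-1)*conj(1) + 3*(0)*conj(1) + 3*(0)*conj(1)]
      = (1/12)[(2) + (2) + (-2) + (-2) + (0) + (0)] = 0/12 = 0
  <chi_6*chi_1, chi_2> = (1/12)[1*(2)*conj(1) + 1*(2)*conj(1) + 2*(-1)*conj(1) + 2*(-1)*conj(1) + 3*(0)*conj(-1) + 3*(0)*conj(-1)]
      = (1/12)[(2) + (2) + (-2) + (-2) + (0) + (0)] = 0/12 = 0
  <chi_6*chi_1, chi_3> = (1/12)[1*(2)*conj(1) + 1*(2)*conj(-1) + 2*(-1)*conj(-1) + 2*(-1)*conj(1) + 3*(0)*conj(1) + 3*(0)*conj(-1)]
      = (1/12)[(2) + (-2) + (2) + (-2) + (0) + (0)] = 0/12 = 0
  <chi_6*chi_1, chi_4> = (1/12)[1*(2)*conj(1) + 1*(2)*conj(-1) + 2*(-1)*conj(-1) + 2*(-1)*conj(1) + 3*(0)*conj(-1) + 3*(0)*conj(1)]
      = (1/12)[(2) + (-2) + (2) + (-2) + (0) + (0)] = 0/12 = 0
  <chi_6*chi_1, chi_5> = (1/12)[1*(2)*conj(2) + 1*(2)*conj(-2) + 2*(-1)*conj(1) + 2*(-1)*conj(-1) + 3*(0)*conj(0) + 3*(0)*conj(0)]
      = (1/12)[(4) + (-4) + (-2) + (2) + (0) + (0)] = 0/12 = 0
  <chi_6*chi_1, chi_6> = (1/12)[1*(2)*conj(2) + 1*(2)*conj(2) + 2*(-1)*conj(-1) + 2*(-1)*conj(-1) + 3*(0)*conj(0) + 3*(0)*conj(0)]
      = (1/12)[(4) + (4) + (2) + (2) + (0) + (0)] = 12/12 = 1
Hence the multiplicities are chi_6: 1. Dimension check: dim(chi_6)*dim(chi_1) = 2*1 = 2 and sum (mult * dim) = 1*2 = 2.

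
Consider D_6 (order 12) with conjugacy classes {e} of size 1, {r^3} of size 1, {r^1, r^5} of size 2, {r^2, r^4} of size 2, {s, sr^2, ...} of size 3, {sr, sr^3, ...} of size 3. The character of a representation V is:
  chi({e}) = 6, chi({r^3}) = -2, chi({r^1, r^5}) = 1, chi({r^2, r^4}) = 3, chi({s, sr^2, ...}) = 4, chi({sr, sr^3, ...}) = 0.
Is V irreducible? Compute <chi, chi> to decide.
Not irreducible (reducible): <chi, chi> = 9 > 1.

<chi, chi> = (1/|G|) sum_C |C| * |chi(C)|^2 = (1/12)[1*|6|^2 + 1*|-2|^2 + 2*|1|^2 + 2*|3|^2 + 3*|4|^2 + 3*|0|^2]
  = (1/12)[(36) + (4) + (2) + (18) + (48) + (0)] = 108/12 = 9.
A character is irreducible iff <chi, chi> = 1, so this representation is reducible.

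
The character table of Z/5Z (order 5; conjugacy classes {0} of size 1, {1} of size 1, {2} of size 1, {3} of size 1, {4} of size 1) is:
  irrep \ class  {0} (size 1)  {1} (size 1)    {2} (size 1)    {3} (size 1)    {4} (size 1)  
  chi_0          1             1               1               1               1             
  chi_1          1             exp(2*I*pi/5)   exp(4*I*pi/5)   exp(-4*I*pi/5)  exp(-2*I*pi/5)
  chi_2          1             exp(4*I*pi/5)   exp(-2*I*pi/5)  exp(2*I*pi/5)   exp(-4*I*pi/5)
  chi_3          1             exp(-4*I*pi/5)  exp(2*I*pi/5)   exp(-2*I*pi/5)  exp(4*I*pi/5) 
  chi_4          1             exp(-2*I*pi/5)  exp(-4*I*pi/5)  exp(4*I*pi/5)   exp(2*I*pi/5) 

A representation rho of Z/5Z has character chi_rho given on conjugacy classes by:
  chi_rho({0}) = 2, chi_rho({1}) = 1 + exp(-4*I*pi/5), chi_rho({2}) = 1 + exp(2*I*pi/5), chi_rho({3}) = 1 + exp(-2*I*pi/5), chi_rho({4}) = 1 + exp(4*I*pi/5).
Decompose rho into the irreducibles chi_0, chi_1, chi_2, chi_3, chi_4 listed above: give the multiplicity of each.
Multiplicities: chi_0: 1, chi_1: 0, chi_2: 0, chi_3: 1, chi_4: 0.

Proof sketch: Use <chi_rho, chi> = (1/|G|) sum_C |C| * chi_rho(C) * conj(chi(C)) with |G| = 5 for each irreducible chi in the table:
  <chi_rho, chi_0> = (1/5)[1*(2)*conj(1) + 1*(1 + exp(-4*I*pi/5))*conj(1) + 1*(1 + exp(2*I*pi/5))*conj(1) + 1*(1 + exp(-2*I*pi/5))*conj(1) + 1*(1 + exp(4*I*pi/5))*conj(1)]
      = (1/5)[(2) + (1 + exp(-4*I*pi/5)) + (1 + exp(2*I*pi/5)) + (1 + exp(-2*I*pi/5)) + (1 + exp(4*I*pi/5))] = 5/5 = 1
  <chi_rho, chi_1> = (1/5)[1*(2)*conj(1) + 1*(1 + exp(-4*I*pi/5))*conj(exp(2*I*pi/5)) + 1*(1 + exp(2*I*pi/5))*conj(exp(4*I*pi/5)) + 1*(1 + exp(-2*I*pi/5))*conj(exp(-4*I*pi/5)) + 1*(1 + exp(4*I*pi/5))*conj(exp(-2*I*pi/5))]
      = (1/5)[(2) + (exp(-2*I*pi/5) + exp(4*I*pi/5)) + (exp(-2*I*pi/5) + exp(-4*I*pi/5)) + (exp(4*I*pi/5) + exp(2*I*pi/5)) + (exp(-4*I*pi/5) + exp(2*I*pi/5))] = 0/5 = 0
  <chi_rho, chi_2> = (1/5)[1*(2)*conj(1) + 1*(1 + exp(-4*I*pi/5))*conj(exp(4*I*pi/5)) + 1*(1 + exp(2*I*pi/5))*conj(exp(-2*I*pi/5)) + 1*(1 + exp(-2*I*pi/5))*conj(exp(2*I*pi/5)) + 1*(1 + exp(4*I*pi/5))*conj(exp(-4*I*pi/5))]
      = (1/5)[(2) + (exp(-4*I*pi/5) + exp(2*I*pi/5)) + (exp(4*I*pi/5) + exp(2*I*pi/5)) + (exp(-2*I*pi/5) + exp(-4*I*pi/5)) + (exp(-2*I*pi/5) + exp(4*I*pi/5))] = 0/5 = 0
  <chi_rho, chi_3> = (1/5)[1*(2)*conj(1) + 1*(1 + exp(-4*I*pi/5))*conj(exp(-4*I*pi/5)) + 1*(1 + exp(2*I*pi/5))*conj(exp(2*I*pi/5)) + 1*(1 + exp(-2*I*pi/5))*conj(exp(-2*I*pi/5)) + 1*(1 + exp(4*I*pi/5))*conj(exp(4*I*pi/5))]
      = (1/5)[(2) + (1 + exp(4*I*pi/5)) + (1 + exp(-2*I*pi/5)) + (1 + exp(2*I*pi/5)) + (1 + exp(-4*I*pi/5))] = 5/5 = 1
  <chi_rho, chi_4> = (1/5)[1*(2)*conj(1) + 1*(1 + exp(-4*I*pi/5))*conj(exp(-2*I*pi/5)) + 1*(1 + exp(2*I*pi/5))*conj(exp(-4*I*pi/5)) + 1*(1 + exp(-2*I*pi/5))*conj(exp(4*I*pi/5)) + 1*(1 + exp(4*I*pi/5))*conj(exp(2*I*pi/5))]
      = (1/5)[(2) + (exp(-2*I*pi/5) + exp(2*I*pi/5)) + (exp(-4*I*pi/5) + exp(4*I*pi/5)) + (exp(-4*I*pi/5) + exp(4*I*pi/5)) + (exp(-2*I*pi/5) + exp(2*I*pi/5))] = 0/5 = 0
(Exp terms are combined using exp(i*s)*conj(exp(i*t)) = exp(i*(s-t)), and sums of them are collapsed using the identity that for every m > 1 the m distinct m-th roots of unity sum to 0, e.g. 1 + exp(2*I*pi/3) + exp(-2*I*pi/3) = 0.)
Dimension check: dim(rho) = sum (mult * dim) = 1*1 + 0*1 + 0*1 + 1*1 + 0*1 = 2 = chi_rho(e) = 2.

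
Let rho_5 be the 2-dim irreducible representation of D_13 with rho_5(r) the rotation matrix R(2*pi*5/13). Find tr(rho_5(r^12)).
chi_{rho_5}(r^12) = 2*cos(2*pi*5*12/13) = -2*cos(3*pi/13)

Justification: rho_5(r^12) is rotation by angle 2*pi*5*12/13, whose trace is 2*cos(2*pi*5*12/13) = -2*cos(3*pi/13).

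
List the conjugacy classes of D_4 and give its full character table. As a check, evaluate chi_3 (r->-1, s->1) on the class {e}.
Conjugacy classes: {e} of size 1, {r^2} of size 1, {r^1, r^3} of size 2, {s, sr^2, ...} of size 2, {sr, sr^3, ...} of size 2.
Character table:
  irrep \ class              {e} (size 1)  {r^2} (size 1)  {r^1, r^3} (size 2)  {s, sr^2, ...} (size 2)  {sr, sr^3, ...} (size 2)
  chi_1 (triv)               1             1               1                    1                        1                       
  chi_2 (sign: r->1, s->-1)  1             1               1                    -1                       -1                      
  chi_3 (r->-1, s->1)        1             1               -1                   1                        -1                      
  chi_4 (r->-1, s->-1)       1             1               -1                   -1                       1                       
  chi_5 (2d, j=1)            2             -2              0                    0                        0                       

Spot check: chi_3 (r->-1, s->1) on {e} = 1.

Argument: D_4 has order 2*4 = 8 with 5 conjugacy classes, hence 5 irreducibles. Sum of squared dims 1 + 1 + 1 + 1 + 4 = 8 = |G|. Linear characters come from the abelianisation; the 2-dimensional irreps have character r^k -> 2*cos(2*pi*j*k/4), reflections -> 0.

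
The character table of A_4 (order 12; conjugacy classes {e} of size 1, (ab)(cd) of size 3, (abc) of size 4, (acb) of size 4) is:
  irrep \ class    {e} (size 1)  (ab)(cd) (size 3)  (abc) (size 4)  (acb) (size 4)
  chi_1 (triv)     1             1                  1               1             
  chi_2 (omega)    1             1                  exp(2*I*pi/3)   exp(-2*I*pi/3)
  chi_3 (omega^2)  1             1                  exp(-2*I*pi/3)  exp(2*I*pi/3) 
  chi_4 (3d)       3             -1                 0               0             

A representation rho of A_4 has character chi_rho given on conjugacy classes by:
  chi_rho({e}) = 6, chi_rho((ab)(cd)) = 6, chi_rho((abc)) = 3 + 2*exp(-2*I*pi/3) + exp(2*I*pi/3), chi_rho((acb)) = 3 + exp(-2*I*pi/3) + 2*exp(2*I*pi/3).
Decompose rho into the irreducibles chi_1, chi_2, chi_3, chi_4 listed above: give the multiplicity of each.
Multiplicities: chi_1: 3, chi_2: 1, chi_3: 2, chi_4: 0.

Explanation: Use <chi_rho, chi> = (1/|G|) sum_C |C| * chi_rho(C) * conj(chi(C)) with |G| = 12 for each irreducible chi in the table:
  <chi_rho, chi_1> = (1/12)[1*(6)*conj(1) + 3*(6)*conj(1) + 4*(3 + 2*exp(-2*I*pi/3) + exp(2*I*pi/3))*conj(1) + 4*(3 + exp(-2*I*pi/3) + 2*exp(2*I*pi/3))*conj(1)]
      = (1/12)[(6) + (18) + (12 + 8*exp(-2*I*pi/3) + 4*exp(2*I*pi/3)) + (12 + 4*exp(-2*I*pi/3) + 8*exp(2*I*pi/3))] = 36/12 = 3
  <chi_rho, chi_2> = (1/12)[1*(6)*conj(1) + 3*(6)*conj(1) + 4*(3 + 2*exp(-2*I*pi/3) + exp(2*I*pi/3))*conj(exp(2*I*pi/3)) + 4*(3 + exp(-2*I*pi/3) + 2*exp(2*I*pi/3))*conj(exp(-2*I*pi/3))]
      = (1/12)[(6) + (18) + (4 + 12*exp(-2*I*pi/3) + 8*exp(2*I*pi/3)) + (4 + 8*exp(-2*I*pi/3) + 12*exp(2*I*pi/3))] = 12/12 = 1
  <chi_rho, chi_3> = (1/12)[1*(6)*conj(1) + 3*(6)*conj(1) + 4*(3 + 2*exp(-2*I*pi/3) + exp(2*I*pi/3))*conj(exp(-2*I*pi/3)) + 4*(3 + exp(-2*I*pi/3) + 2*exp(2*I*pi/3))*conj(exp(2*I*pi/3))]
      = (1/12)[(6) + (18) + (8 + 4*exp(-2*I*pi/3) + 12*exp(2*I*pi/3)) + (8 + 12*exp(-2*I*pi/3) + 4*exp(2*I*pi/3))] = 24/12 = 2
  <chi_rho, chi_4> = (1/12)[1*(6)*conj(3) + 3*(6)*conj(-1) + 4*(3 + 2*exp(-2*I*pi/3) + exp(2*I*pi/3))*conj(0) + 4*(3 + exp(-2*I*pi/3) + 2*exp(2*I*pi/3))*conj(0)]
      = (1/12)[(18) + (-18) + (0) + (0)] = 0/12 = 0
(Exp terms are combined using exp(i*s)*conj(exp(i*t)) = exp(i*(s-t)), and sums of them are collapsed using the identity that for every m > 1 the m distinct m-th roots of unity sum to 0, e.g. 1 + exp(2*I*pi/3) + exp(-2*I*pi/3) = 0.)
Dimension check: dim(rho) = sum (mult * dim) = 3*1 + 1*1 + 2*1 + 0*3 = 6 = chi_rho(e) = 6.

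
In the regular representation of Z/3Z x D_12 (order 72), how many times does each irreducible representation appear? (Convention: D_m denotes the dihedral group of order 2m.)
Each irreducible V_i of dimension d_i appears with multiplicity d_i, i.e. rho_reg = (direct sum over all irreducibles V_i) d_i V_i. The irreducible dimensions for Z/3Z x D_12 are 1, 1, 1, 1, 1, 1, 1, 1, 1, 1, 1, 1, 2, 2, 2, 2, 2, 2, 2, 2, 2, 2, 2, 2, 2, 2, 2: 12 irreducibles of dimension 1, each with multiplicity 1; 15 irreducibles of dimension 2, each with multiplicity 2. Total dimension 12*1*1 + 15*2*2 = 72 = |G|.

Solution. General theorem: in the regular representation of a finite group G, each irreducible appears with multiplicity equal to its dimension. Check: dim(rho_reg) = sum d_i^2 = 1 + 1 + 1 + 1 + 1 + 1 + 1 + 1 + 1 + 1 + 1 + 1 + 4 + 4 + 4 + 4 + 4 + 4 + 4 + 4 + 4 + 4 + 4 + 4 + 4 + 4 + 4 = 72 = |G|.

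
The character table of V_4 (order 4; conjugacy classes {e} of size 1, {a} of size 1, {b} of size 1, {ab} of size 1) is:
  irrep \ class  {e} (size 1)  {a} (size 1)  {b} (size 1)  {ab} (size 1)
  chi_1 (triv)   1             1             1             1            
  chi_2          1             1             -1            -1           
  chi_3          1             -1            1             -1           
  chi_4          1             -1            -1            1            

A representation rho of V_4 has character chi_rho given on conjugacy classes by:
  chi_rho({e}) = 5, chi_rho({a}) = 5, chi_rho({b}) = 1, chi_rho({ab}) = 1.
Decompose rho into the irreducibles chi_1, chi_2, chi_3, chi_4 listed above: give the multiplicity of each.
Multiplicities: chi_1: 3, chi_2: 2, chi_3: 0, chi_4: 0.

Reasoning: Use <chi_rho, chi> = (1/|G|) sum_C |C| * chi_rho(C) * conj(chi(C)) with |G| = 4 for each irreducible chi in the table:
  <chi_rho, chi_1> = (1/4)[1*(5)*conj(1) + 1*(5)*conj(1) + 1*(1)*conj(1) + 1*(1)*conj(1)]
      = (1/4)[(5) + (5) + (1) + (1)] = 12/4 = 3
  <chi_rho, chi_2> = (1/4)[1*(5)*conj(1) + 1*(5)*conj(1) + 1*(1)*conj(-1) + 1*(1)*conj(-1)]
      = (1/4)[(5) + (5) + (-1) + (-1)] = 8/4 = 2
  <chi_rho, chi_3> = (1/4)[1*(5)*conj(1) + 1*(5)*conj(-1) + 1*(1)*conj(1) + 1*(1)*conj(-1)]
      = (1/4)[(5) + (-5) + (1) + (-1)] = 0/4 = 0
  <chi_rho, chi_4> = (1/4)[1*(5)*conj(1) + 1*(5)*conj(-1) + 1*(1)*conj(-1) + 1*(1)*conj(1)]
      = (1/4)[(5) + (-5) + (-1) + (1)] = 0/4 = 0
Dimension check: dim(rho) = sum (mult * dim) = 3*1 + 2*1 + 0*1 + 0*1 = 5 = chi_rho(e) = 5.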